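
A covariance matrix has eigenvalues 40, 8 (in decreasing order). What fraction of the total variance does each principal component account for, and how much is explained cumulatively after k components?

Step 1 — total variance = trace(Sigma) = Σ λ_i = 40 + 8 = 48.

Step 2 — fraction explained by component i = λ_i / Σ λ:
  PC1: 40/48 = 0.8333
  PC2: 8/48 = 0.1667

Step 3 — cumulative fraction after k components = (λ_1 + ... + λ_k) / Σ λ:
  k = 1: 40/48 = 0.8333
  k = 2: (40 + 8)/48 = 48/48 = 1

Summary (fraction, with percent):

explained: PC1 0.8333 (83.33%), PC2 0.1667 (16.67%);  cumulative: 0.8333, 1


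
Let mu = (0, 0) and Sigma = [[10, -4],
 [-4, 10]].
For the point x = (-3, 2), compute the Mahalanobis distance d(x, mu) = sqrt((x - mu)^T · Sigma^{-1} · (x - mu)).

Step 1 — centre the observation: (x - mu) = (-3, 2).

Step 2 — invert Sigma. det(Sigma) = 10·10 - (-4)² = 84.
  Sigma^{-1} = (1/det) · [[d, -b], [-b, a]] = [[0.119, 0.0476],
 [0.0476, 0.119]].

Step 3 — form the quadratic (x - mu)^T · Sigma^{-1} · (x - mu):
  Sigma^{-1} · (x - mu) = (-0.2619, 0.0952).
  (x - mu)^T · [Sigma^{-1} · (x - mu)] = (-3)·(-0.2619) + (2)·(0.0952) = 0.9762.

Step 4 — take square root: d = √(0.9762) ≈ 0.988.

d(x, mu) = √(0.9762) ≈ 0.988


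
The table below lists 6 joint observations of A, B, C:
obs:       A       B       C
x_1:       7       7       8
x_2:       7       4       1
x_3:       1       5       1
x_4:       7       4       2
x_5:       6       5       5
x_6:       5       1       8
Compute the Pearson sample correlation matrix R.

Step 1 — column means:
  mean(A) = (7 + 7 + 1 + 7 + 6 + 5) / 6 = 33/6 = 5.5
  mean(B) = (7 + 4 + 5 + 4 + 5 + 1) / 6 = 26/6 = 4.3333
  mean(C) = (8 + 1 + 1 + 2 + 5 + 8) / 6 = 25/6 = 4.1667

Step 2 — sample variances and covariances s[i,j] = (1/(n-1)) · Σ_k (x_{k,i} - mean_i) · (x_{k,j} - mean_j), with n-1 = 5:
  s[A,A] = ((1.5)·(1.5) + (1.5)·(1.5) + (-4.5)·(-4.5) + (1.5)·(1.5) + (0.5)·(0.5) + (-0.5)·(-0.5)) / 5 = 27.5/5 = 5.5
  s[A,B] = ((1.5)·(2.6667) + (1.5)·(-0.3333) + (-4.5)·(0.6667) + (1.5)·(-0.3333) + (0.5)·(0.6667) + (-0.5)·(-3.3333)) / 5 = 2/5 = 0.4
  s[A,C] = ((1.5)·(3.8333) + (1.5)·(-3.1667) + (-4.5)·(-3.1667) + (1.5)·(-2.1667) + (0.5)·(0.8333) + (-0.5)·(3.8333)) / 5 = 10.5/5 = 2.1
  s[B,B] = ((2.6667)·(2.6667) + (-0.3333)·(-0.3333) + (0.6667)·(0.6667) + (-0.3333)·(-0.3333) + (0.6667)·(0.6667) + (-3.3333)·(-3.3333)) / 5 = 19.3333/5 = 3.8667
  s[B,C] = ((2.6667)·(3.8333) + (-0.3333)·(-3.1667) + (0.6667)·(-3.1667) + (-0.3333)·(-2.1667) + (0.6667)·(0.8333) + (-3.3333)·(3.8333)) / 5 = -2.3333/5 = -0.4667
  s[C,C] = ((3.8333)·(3.8333) + (-3.1667)·(-3.1667) + (-3.1667)·(-3.1667) + (-2.1667)·(-2.1667) + (0.8333)·(0.8333) + (3.8333)·(3.8333)) / 5 = 54.8333/5 = 10.9667
  Sample standard deviations s_i = √(s[i,i]):
  s(A) = √(5.5) = 2.3452
  s(B) = √(3.8667) = 1.9664
  s(C) = √(10.9667) = 3.3116

Step 3 — r_{ij} = s_{ij} / (s_i · s_j):
  r[A,A] = 1 (diagonal).
  r[A,B] = 0.4 / (2.3452 · 1.9664) = 0.4 / 4.6116 = 0.0867
  r[A,C] = 2.1 / (2.3452 · 3.3116) = 2.1 / 7.7664 = 0.2704
  r[B,B] = 1 (diagonal).
  r[B,C] = -0.4667 / (1.9664 · 3.3116) = -0.4667 / 6.5119 = -0.0717
  r[C,C] = 1 (diagonal).

R is symmetric with unit diagonal. Assembling:

R = [[1, 0.0867, 0.2704],
 [0.0867, 1, -0.0717],
 [0.2704, -0.0717, 1]]


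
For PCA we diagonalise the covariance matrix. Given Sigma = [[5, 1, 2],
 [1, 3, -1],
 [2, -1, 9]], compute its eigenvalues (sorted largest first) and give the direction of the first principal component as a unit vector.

Step 1 — characteristic polynomial p(λ) = det(λI - Sigma) = λ³ - tr·λ² + c_1·λ - det, where tr = trace, c_1 = sum of the principal 2×2 minors, det = det(Sigma):
  tr = 5 + 3 + 9 = 17,
  c_1 = (5·3 - (1)²) + (5·9 - (2)²) + (3·9 - (-1)²) = 14 + 41 + 26 = 81,
  det = 5·(3·9 - (-1)²) - (1)·((1)·9 - (-1)·(2)) + (2)·((1)·(-1) - 3·(2)) = 5·(26) - (1)·(11) + (2)·(-7) = 105.
  So p(λ) = λ³ - 17λ² + 81λ - 105.
Step 2 — look for an integer root (rational root theorem: any rational root is an integer divisor of 105). Testing λ = 5:
  p(5) = 125 - 425 + 405 - 105 = 0  ✓
  Dividing out (λ - 5): p(λ) = (λ - 5)(λ² - 12λ + 21).
Step 3 — remaining eigenvalues from the quadratic λ² - 12λ + 21 = 0:
  Δ = 12² - 4·21 = 144 - 84 = 60,  λ = (12 ± √60)/2 = (12 ± 7.746)/2 ≈ 9.873 or 2.127.
  Sorted: λ_1 = 9.873,  λ_2 = 5,  λ_3 = 2.127  (check: sum = 17 = tr ✓).

Step 4 — unit eigenvector for λ_1 ≈ 9.873: v spans the null space of (Sigma - λ_1 I), whose rows are
  r_1 = (-4.873, 1, 2),  r_2 = (1, -6.873, -1),  r_3 = (2, -1, -0.873).
  v is orthogonal to every row, so take v ∝ r_1 × r_2 = ((1)·(-1) - (2)·(-6.873), (2)·(1) - (-4.873)·(-1), (-4.873)·(-6.873) - (1)·(1)) ≈ (12.746, -2.873, 32.4919).
  Let u = (12.746, -2.873, 32.4919).
  ||u|| = √((12.746)² + (-2.873)² + (32.4919)²) = √(1226.4394) ≈ 35.0206,  v_1 = u/||u|| ≈ (0.364, -0.082, 0.9278) (||v_1|| = 1).

λ_1 = 9.873,  λ_2 = 5,  λ_3 = 2.127;  v_1 ≈ (0.364, -0.082, 0.9278)


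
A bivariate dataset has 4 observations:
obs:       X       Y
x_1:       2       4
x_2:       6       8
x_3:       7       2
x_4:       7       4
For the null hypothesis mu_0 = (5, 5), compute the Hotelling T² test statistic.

Step 1 — sample mean vector:
  mean(X) = (2 + 6 + 7 + 7) / 4 = 22/4 = 5.5
  mean(Y) = (4 + 8 + 2 + 4) / 4 = 18/4 = 4.5
  x̄ = (5.5, 4.5),  deviation x̄ - mu_0 = (5.5, 4.5) - (5, 5) = (0.5, -0.5).

Step 2 — sample covariance matrix, S[i,j] = (1/(n-1)) · Σ_k (x_{k,i} - mean_i) · (x_{k,j} - mean_j), divisor n-1 = 3:
  S[X,X] = ((-3.5)·(-3.5) + (0.5)·(0.5) + (1.5)·(1.5) + (1.5)·(1.5)) / 3 = 17/3 = 5.6667
  S[X,Y] = ((-3.5)·(-0.5) + (0.5)·(3.5) + (1.5)·(-2.5) + (1.5)·(-0.5)) / 3 = -1/3 = -0.3333
  S[Y,Y] = ((-0.5)·(-0.5) + (3.5)·(3.5) + (-2.5)·(-2.5) + (-0.5)·(-0.5)) / 3 = 19/3 = 6.3333
  S = [[5.6667, -0.3333],
 [-0.3333, 6.3333]].

Step 3 — invert S. det(S) = 5.6667·6.3333 - (-0.3333)² = 35.7778.
  S^{-1} = (1/det) · [[d, -b], [-b, a]] = [[0.177, 0.0093],
 [0.0093, 0.1584]].

Step 4 — quadratic form (x̄ - mu_0)^T · S^{-1} · (x̄ - mu_0):
  S^{-1} · (x̄ - mu_0) = (0.0839, -0.0745),
  (x̄ - mu_0)^T · [...] = (0.5)·(0.0839) + (-0.5)·(-0.0745) = 0.0792.

Step 5 — scale by n: T² = 4 · 0.0792 = 0.3168.

T² ≈ 0.3168


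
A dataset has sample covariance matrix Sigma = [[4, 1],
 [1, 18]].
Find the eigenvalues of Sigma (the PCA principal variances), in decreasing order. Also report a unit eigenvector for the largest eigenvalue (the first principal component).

Step 1 — characteristic polynomial of 2×2 Sigma:
  det(Sigma - λI) = λ² - trace · λ + det = 0.
  trace = 4 + 18 = 22, det = 4·18 - (1)² = 71.
Step 2 — discriminant:
  Δ = trace² - 4·det = 484 - 284 = 200.
Step 3 — eigenvalues:
  λ = (trace ± √Δ)/2 = (22 ± 14.1421)/2,
  λ_1 = 18.0711,  λ_2 = 3.9289.

Step 4 — unit eigenvector for λ_1: solve (Sigma - λ_1 I)v = 0. First row:
  (4 - 18.0711)·v_x + (1)·v_y = 0, i.e. (-14.0711)·v_x + (1)·v_y = 0,
  so v ∝ (b, λ_1 - a) = (1, 14.0711) = u.
  ||u|| = √((1)² + (14.0711)²) = √(198.9949) ≈ 14.1066,
  v_1 = u/||u|| ≈ (0.0709, 0.9975) (||v_1|| = 1).

λ_1 = 18.0711,  λ_2 = 3.9289;  v_1 ≈ (0.0709, 0.9975)


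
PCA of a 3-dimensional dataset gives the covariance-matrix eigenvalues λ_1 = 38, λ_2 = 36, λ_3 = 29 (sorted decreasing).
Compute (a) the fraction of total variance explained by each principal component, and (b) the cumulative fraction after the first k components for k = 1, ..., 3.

Step 1 — total variance = trace(Sigma) = Σ λ_i = 38 + 36 + 29 = 103.

Step 2 — fraction explained by component i = λ_i / Σ λ:
  PC1: 38/103 = 0.3689
  PC2: 36/103 = 0.3495
  PC3: 29/103 = 0.2816

Step 3 — cumulative fraction after k components = (λ_1 + ... + λ_k) / Σ λ:
  k = 1: 38/103 = 0.3689
  k = 2: (38 + 36)/103 = 74/103 = 0.7184
  k = 3: (38 + 36 + 29)/103 = 103/103 = 1

Summary (fraction, with percent):

explained: PC1 0.3689 (36.89%), PC2 0.3495 (34.95%), PC3 0.2816 (28.16%);  cumulative: 0.3689, 0.7184, 1


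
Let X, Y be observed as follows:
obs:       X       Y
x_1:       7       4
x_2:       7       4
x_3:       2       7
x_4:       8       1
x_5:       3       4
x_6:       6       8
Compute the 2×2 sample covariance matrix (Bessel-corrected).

Step 1 — column means:
  mean(X) = (7 + 7 + 2 + 8 + 3 + 6) / 6 = 33/6 = 5.5
  mean(Y) = (4 + 4 + 7 + 1 + 4 + 8) / 6 = 28/6 = 4.6667

Step 2 — sample covariance S[i,j] = (1/(n-1)) · Σ_k (x_{k,i} - mean_i) · (x_{k,j} - mean_j), with n-1 = 5.
  S[X,X] = ((1.5)·(1.5) + (1.5)·(1.5) + (-3.5)·(-3.5) + (2.5)·(2.5) + (-2.5)·(-2.5) + (0.5)·(0.5)) / 5 = 29.5/5 = 5.9
  S[X,Y] = ((1.5)·(-0.6667) + (1.5)·(-0.6667) + (-3.5)·(2.3333) + (2.5)·(-3.6667) + (-2.5)·(-0.6667) + (0.5)·(3.3333)) / 5 = -16/5 = -3.2
  S[Y,Y] = ((-0.6667)·(-0.6667) + (-0.6667)·(-0.6667) + (2.3333)·(2.3333) + (-3.6667)·(-3.6667) + (-0.6667)·(-0.6667) + (3.3333)·(3.3333)) / 5 = 31.3333/5 = 6.2667

S is symmetric (S[j,i] = S[i,j]). Assembling:

S = [[5.9, -3.2],
 [-3.2, 6.2667]]


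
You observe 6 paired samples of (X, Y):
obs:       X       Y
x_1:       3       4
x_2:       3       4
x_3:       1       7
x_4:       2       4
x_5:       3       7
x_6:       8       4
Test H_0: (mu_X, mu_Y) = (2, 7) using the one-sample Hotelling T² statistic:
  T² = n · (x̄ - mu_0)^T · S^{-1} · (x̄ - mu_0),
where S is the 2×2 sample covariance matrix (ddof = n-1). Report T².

Step 1 — sample mean vector:
  mean(X) = (3 + 3 + 1 + 2 + 3 + 8) / 6 = 20/6 = 3.3333
  mean(Y) = (4 + 4 + 7 + 4 + 7 + 4) / 6 = 30/6 = 5
  x̄ = (3.3333, 5),  deviation x̄ - mu_0 = (3.3333, 5) - (2, 7) = (1.3333, -2).

Step 2 — sample covariance matrix, S[i,j] = (1/(n-1)) · Σ_k (x_{k,i} - mean_i) · (x_{k,j} - mean_j), divisor n-1 = 5:
  S[X,X] = ((-0.3333)·(-0.3333) + (-0.3333)·(-0.3333) + (-2.3333)·(-2.3333) + (-1.3333)·(-1.3333) + (-0.3333)·(-0.3333) + (4.6667)·(4.6667)) / 5 = 29.3333/5 = 5.8667
  S[X,Y] = ((-0.3333)·(-1) + (-0.3333)·(-1) + (-2.3333)·(2) + (-1.3333)·(-1) + (-0.3333)·(2) + (4.6667)·(-1)) / 5 = -8/5 = -1.6
  S[Y,Y] = ((-1)·(-1) + (-1)·(-1) + (2)·(2) + (-1)·(-1) + (2)·(2) + (-1)·(-1)) / 5 = 12/5 = 2.4
  S = [[5.8667, -1.6],
 [-1.6, 2.4]].

Step 3 — invert S. det(S) = 5.8667·2.4 - (-1.6)² = 11.52.
  S^{-1} = (1/det) · [[d, -b], [-b, a]] = [[0.2083, 0.1389],
 [0.1389, 0.5093]].

Step 4 — quadratic form (x̄ - mu_0)^T · S^{-1} · (x̄ - mu_0):
  S^{-1} · (x̄ - mu_0) = (0, -0.8333),
  (x̄ - mu_0)^T · [...] = (1.3333)·(0) + (-2)·(-0.8333) = 1.6667.

Step 5 — scale by n: T² = 6 · 1.6667 = 10.

T² ≈ 10


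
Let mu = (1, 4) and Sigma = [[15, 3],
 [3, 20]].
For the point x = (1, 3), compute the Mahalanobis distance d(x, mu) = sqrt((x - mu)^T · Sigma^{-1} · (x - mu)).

Step 1 — centre the observation: (x - mu) = (0, -1).

Step 2 — invert Sigma. det(Sigma) = 15·20 - (3)² = 291.
  Sigma^{-1} = (1/det) · [[d, -b], [-b, a]] = [[0.0687, -0.0103],
 [-0.0103, 0.0515]].

Step 3 — form the quadratic (x - mu)^T · Sigma^{-1} · (x - mu):
  Sigma^{-1} · (x - mu) = (0.0103, -0.0515).
  (x - mu)^T · [Sigma^{-1} · (x - mu)] = (0)·(0.0103) + (-1)·(-0.0515) = 0.0515.

Step 4 — take square root: d = √(0.0515) ≈ 0.227.

d(x, mu) = √(0.0515) ≈ 0.227


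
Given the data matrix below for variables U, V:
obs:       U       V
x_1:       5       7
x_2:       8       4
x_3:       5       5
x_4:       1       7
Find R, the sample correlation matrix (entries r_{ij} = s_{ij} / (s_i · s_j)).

Step 1 — column means:
  mean(U) = (5 + 8 + 5 + 1) / 4 = 19/4 = 4.75
  mean(V) = (7 + 4 + 5 + 7) / 4 = 23/4 = 5.75

Step 2 — sample variances and covariances s[i,j] = (1/(n-1)) · Σ_k (x_{k,i} - mean_i) · (x_{k,j} - mean_j), with n-1 = 3:
  s[U,U] = ((0.25)·(0.25) + (3.25)·(3.25) + (0.25)·(0.25) + (-3.75)·(-3.75)) / 3 = 24.75/3 = 8.25
  s[U,V] = ((0.25)·(1.25) + (3.25)·(-1.75) + (0.25)·(-0.75) + (-3.75)·(1.25)) / 3 = -10.25/3 = -3.4167
  s[V,V] = ((1.25)·(1.25) + (-1.75)·(-1.75) + (-0.75)·(-0.75) + (1.25)·(1.25)) / 3 = 6.75/3 = 2.25
  Sample standard deviations s_i = √(s[i,i]):
  s(U) = √(8.25) = 2.8723
  s(V) = √(2.25) = 1.5

Step 3 — r_{ij} = s_{ij} / (s_i · s_j):
  r[U,U] = 1 (diagonal).
  r[U,V] = -3.4167 / (2.8723 · 1.5) = -3.4167 / 4.3084 = -0.793
  r[V,V] = 1 (diagonal).

R is symmetric with unit diagonal. Assembling:

R = [[1, -0.793],
 [-0.793, 1]]


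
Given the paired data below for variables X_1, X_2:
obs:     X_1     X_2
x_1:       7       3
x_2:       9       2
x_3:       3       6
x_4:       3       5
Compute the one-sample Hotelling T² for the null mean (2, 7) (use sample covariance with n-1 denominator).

Step 1 — sample mean vector:
  mean(X_1) = (7 + 9 + 3 + 3) / 4 = 22/4 = 5.5
  mean(X_2) = (3 + 2 + 6 + 5) / 4 = 16/4 = 4
  x̄ = (5.5, 4),  deviation x̄ - mu_0 = (5.5, 4) - (2, 7) = (3.5, -3).

Step 2 — sample covariance matrix, S[i,j] = (1/(n-1)) · Σ_k (x_{k,i} - mean_i) · (x_{k,j} - mean_j), divisor n-1 = 3:
  S[X_1,X_1] = ((1.5)·(1.5) + (3.5)·(3.5) + (-2.5)·(-2.5) + (-2.5)·(-2.5)) / 3 = 27/3 = 9
  S[X_1,X_2] = ((1.5)·(-1) + (3.5)·(-2) + (-2.5)·(2) + (-2.5)·(1)) / 3 = -16/3 = -5.3333
  S[X_2,X_2] = ((-1)·(-1) + (-2)·(-2) + (2)·(2) + (1)·(1)) / 3 = 10/3 = 3.3333
  S = [[9, -5.3333],
 [-5.3333, 3.3333]].

Step 3 — invert S. det(S) = 9·3.3333 - (-5.3333)² = 1.5556.
  S^{-1} = (1/det) · [[d, -b], [-b, a]] = [[2.1429, 3.4286],
 [3.4286, 5.7857]].

Step 4 — quadratic form (x̄ - mu_0)^T · S^{-1} · (x̄ - mu_0):
  S^{-1} · (x̄ - mu_0) = (-2.7857, -5.3571),
  (x̄ - mu_0)^T · [...] = (3.5)·(-2.7857) + (-3)·(-5.3571) = 6.3214.

Step 5 — scale by n: T² = 4 · 6.3214 = 25.2857.

T² ≈ 25.2857


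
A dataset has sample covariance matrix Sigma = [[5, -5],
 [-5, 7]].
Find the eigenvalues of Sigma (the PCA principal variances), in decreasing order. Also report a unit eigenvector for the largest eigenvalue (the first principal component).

Step 1 — characteristic polynomial of 2×2 Sigma:
  det(Sigma - λI) = λ² - trace · λ + det = 0.
  trace = 5 + 7 = 12, det = 5·7 - (-5)² = 10.
Step 2 — discriminant:
  Δ = trace² - 4·det = 144 - 40 = 104.
Step 3 — eigenvalues:
  λ = (trace ± √Δ)/2 = (12 ± 10.198)/2,
  λ_1 = 11.099,  λ_2 = 0.901.

Step 4 — unit eigenvector for λ_1: solve (Sigma - λ_1 I)v = 0. First row:
  (5 - 11.099)·v_x + (-5)·v_y = 0, i.e. (-6.099)·v_x + (-5)·v_y = 0,
  so v ∝ (b, λ_1 - a) = (-5, 6.099); multiply by -1 so the first entry is positive: u = (5, -6.099).
  ||u|| = √((5)² + (-6.099)²) = √(62.198) ≈ 7.8866,
  v_1 = u/||u|| ≈ (0.634, -0.7733) (||v_1|| = 1).

λ_1 = 11.099,  λ_2 = 0.901;  v_1 ≈ (0.634, -0.7733)


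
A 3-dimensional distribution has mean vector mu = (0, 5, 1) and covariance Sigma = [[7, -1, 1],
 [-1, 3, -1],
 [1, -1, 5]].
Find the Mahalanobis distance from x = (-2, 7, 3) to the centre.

Step 1 — centre the observation: (x - mu) = (-2, 2, 2).

Step 2 — invert Sigma (cofactor / det for 3×3, or solve directly):
  Sigma^{-1} = [[0.1522, 0.0435, -0.0217],
 [0.0435, 0.3696, 0.0652],
 [-0.0217, 0.0652, 0.2174]].

Step 3 — form the quadratic (x - mu)^T · Sigma^{-1} · (x - mu):
  Sigma^{-1} · (x - mu) = (-0.2609, 0.7826, 0.6087).
  (x - mu)^T · [Sigma^{-1} · (x - mu)] = (-2)·(-0.2609) + (2)·(0.7826) + (2)·(0.6087) = 3.3043.

Step 4 — take square root: d = √(3.3043) ≈ 1.8178.

d(x, mu) = √(3.3043) ≈ 1.8178


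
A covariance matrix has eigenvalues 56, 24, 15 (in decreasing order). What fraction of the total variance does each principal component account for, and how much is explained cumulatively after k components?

Step 1 — total variance = trace(Sigma) = Σ λ_i = 56 + 24 + 15 = 95.

Step 2 — fraction explained by component i = λ_i / Σ λ:
  PC1: 56/95 = 0.5895
  PC2: 24/95 = 0.2526
  PC3: 15/95 = 0.1579

Step 3 — cumulative fraction after k components = (λ_1 + ... + λ_k) / Σ λ:
  k = 1: 56/95 = 0.5895
  k = 2: (56 + 24)/95 = 80/95 = 0.8421
  k = 3: (56 + 24 + 15)/95 = 95/95 = 1

Summary (fraction, with percent):

explained: PC1 0.5895 (58.95%), PC2 0.2526 (25.26%), PC3 0.1579 (15.79%);  cumulative: 0.5895, 0.8421, 1


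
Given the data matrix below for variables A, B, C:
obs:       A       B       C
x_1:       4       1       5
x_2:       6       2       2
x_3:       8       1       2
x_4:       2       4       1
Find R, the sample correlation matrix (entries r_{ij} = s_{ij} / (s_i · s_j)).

Step 1 — column means:
  mean(A) = (4 + 6 + 8 + 2) / 4 = 20/4 = 5
  mean(B) = (1 + 2 + 1 + 4) / 4 = 8/4 = 2
  mean(C) = (5 + 2 + 2 + 1) / 4 = 10/4 = 2.5

Step 2 — sample variances and covariances s[i,j] = (1/(n-1)) · Σ_k (x_{k,i} - mean_i) · (x_{k,j} - mean_j), with n-1 = 3:
  s[A,A] = ((-1)·(-1) + (1)·(1) + (3)·(3) + (-3)·(-3)) / 3 = 20/3 = 6.6667
  s[A,B] = ((-1)·(-1) + (1)·(0) + (3)·(-1) + (-3)·(2)) / 3 = -8/3 = -2.6667
  s[A,C] = ((-1)·(2.5) + (1)·(-0.5) + (3)·(-0.5) + (-3)·(-1.5)) / 3 = 0/3 = 0
  s[B,B] = ((-1)·(-1) + (0)·(0) + (-1)·(-1) + (2)·(2)) / 3 = 6/3 = 2
  s[B,C] = ((-1)·(2.5) + (0)·(-0.5) + (-1)·(-0.5) + (2)·(-1.5)) / 3 = -5/3 = -1.6667
  s[C,C] = ((2.5)·(2.5) + (-0.5)·(-0.5) + (-0.5)·(-0.5) + (-1.5)·(-1.5)) / 3 = 9/3 = 3
  Sample standard deviations s_i = √(s[i,i]):
  s(A) = √(6.6667) = 2.582
  s(B) = √(2) = 1.4142
  s(C) = √(3) = 1.7321

Step 3 — r_{ij} = s_{ij} / (s_i · s_j):
  r[A,A] = 1 (diagonal).
  r[A,B] = -2.6667 / (2.582 · 1.4142) = -2.6667 / 3.6515 = -0.7303
  r[A,C] = 0 / (2.582 · 1.7321) = 0 / 4.4721 = 0
  r[B,B] = 1 (diagonal).
  r[B,C] = -1.6667 / (1.4142 · 1.7321) = -1.6667 / 2.4495 = -0.6804
  r[C,C] = 1 (diagonal).

R is symmetric with unit diagonal. Assembling:

R = [[1, -0.7303, 0],
 [-0.7303, 1, -0.6804],
 [0, -0.6804, 1]]


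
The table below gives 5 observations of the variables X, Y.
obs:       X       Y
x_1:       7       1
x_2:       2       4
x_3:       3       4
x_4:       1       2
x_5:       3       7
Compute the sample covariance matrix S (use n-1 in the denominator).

Step 1 — column means:
  mean(X) = (7 + 2 + 3 + 1 + 3) / 5 = 16/5 = 3.2
  mean(Y) = (1 + 4 + 4 + 2 + 7) / 5 = 18/5 = 3.6

Step 2 — sample covariance S[i,j] = (1/(n-1)) · Σ_k (x_{k,i} - mean_i) · (x_{k,j} - mean_j), with n-1 = 4.
  S[X,X] = ((3.8)·(3.8) + (-1.2)·(-1.2) + (-0.2)·(-0.2) + (-2.2)·(-2.2) + (-0.2)·(-0.2)) / 4 = 20.8/4 = 5.2
  S[X,Y] = ((3.8)·(-2.6) + (-1.2)·(0.4) + (-0.2)·(0.4) + (-2.2)·(-1.6) + (-0.2)·(3.4)) / 4 = -7.6/4 = -1.9
  S[Y,Y] = ((-2.6)·(-2.6) + (0.4)·(0.4) + (0.4)·(0.4) + (-1.6)·(-1.6) + (3.4)·(3.4)) / 4 = 21.2/4 = 5.3

S is symmetric (S[j,i] = S[i,j]). Assembling:

S = [[5.2, -1.9],
 [-1.9, 5.3]]


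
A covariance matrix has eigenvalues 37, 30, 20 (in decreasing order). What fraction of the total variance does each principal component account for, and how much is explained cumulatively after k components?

Step 1 — total variance = trace(Sigma) = Σ λ_i = 37 + 30 + 20 = 87.

Step 2 — fraction explained by component i = λ_i / Σ λ:
  PC1: 37/87 = 0.4253
  PC2: 30/87 = 0.3448
  PC3: 20/87 = 0.2299

Step 3 — cumulative fraction after k components = (λ_1 + ... + λ_k) / Σ λ:
  k = 1: 37/87 = 0.4253
  k = 2: (37 + 30)/87 = 67/87 = 0.7701
  k = 3: (37 + 30 + 20)/87 = 87/87 = 1

Summary (fraction, with percent):

explained: PC1 0.4253 (42.53%), PC2 0.3448 (34.48%), PC3 0.2299 (22.99%);  cumulative: 0.4253, 0.7701, 1


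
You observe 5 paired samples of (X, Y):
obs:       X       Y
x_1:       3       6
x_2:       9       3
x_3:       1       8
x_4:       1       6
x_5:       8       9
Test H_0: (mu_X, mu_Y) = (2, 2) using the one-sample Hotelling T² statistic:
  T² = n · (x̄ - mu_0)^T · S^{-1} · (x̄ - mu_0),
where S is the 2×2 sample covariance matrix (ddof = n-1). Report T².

Step 1 — sample mean vector:
  mean(X) = (3 + 9 + 1 + 1 + 8) / 5 = 22/5 = 4.4
  mean(Y) = (6 + 3 + 8 + 6 + 9) / 5 = 32/5 = 6.4
  x̄ = (4.4, 6.4),  deviation x̄ - mu_0 = (4.4, 6.4) - (2, 2) = (2.4, 4.4).

Step 2 — sample covariance matrix, S[i,j] = (1/(n-1)) · Σ_k (x_{k,i} - mean_i) · (x_{k,j} - mean_j), divisor n-1 = 4:
  S[X,X] = ((-1.4)·(-1.4) + (4.6)·(4.6) + (-3.4)·(-3.4) + (-3.4)·(-3.4) + (3.6)·(3.6)) / 4 = 59.2/4 = 14.8
  S[X,Y] = ((-1.4)·(-0.4) + (4.6)·(-3.4) + (-3.4)·(1.6) + (-3.4)·(-0.4) + (3.6)·(2.6)) / 4 = -9.8/4 = -2.45
  S[Y,Y] = ((-0.4)·(-0.4) + (-3.4)·(-3.4) + (1.6)·(1.6) + (-0.4)·(-0.4) + (2.6)·(2.6)) / 4 = 21.2/4 = 5.3
  S = [[14.8, -2.45],
 [-2.45, 5.3]].

Step 3 — invert S. det(S) = 14.8·5.3 - (-2.45)² = 72.4375.
  S^{-1} = (1/det) · [[d, -b], [-b, a]] = [[0.0732, 0.0338],
 [0.0338, 0.2043]].

Step 4 — quadratic form (x̄ - mu_0)^T · S^{-1} · (x̄ - mu_0):
  S^{-1} · (x̄ - mu_0) = (0.3244, 0.9802),
  (x̄ - mu_0)^T · [...] = (2.4)·(0.3244) + (4.4)·(0.9802) = 5.0913.

Step 5 — scale by n: T² = 5 · 5.0913 = 25.4564.

T² ≈ 25.4564


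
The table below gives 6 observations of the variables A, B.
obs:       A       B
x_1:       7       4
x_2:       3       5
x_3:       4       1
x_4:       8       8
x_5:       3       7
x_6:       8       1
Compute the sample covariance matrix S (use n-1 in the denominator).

Step 1 — column means:
  mean(A) = (7 + 3 + 4 + 8 + 3 + 8) / 6 = 33/6 = 5.5
  mean(B) = (4 + 5 + 1 + 8 + 7 + 1) / 6 = 26/6 = 4.3333

Step 2 — sample covariance S[i,j] = (1/(n-1)) · Σ_k (x_{k,i} - mean_i) · (x_{k,j} - mean_j), with n-1 = 5.
  S[A,A] = ((1.5)·(1.5) + (-2.5)·(-2.5) + (-1.5)·(-1.5) + (2.5)·(2.5) + (-2.5)·(-2.5) + (2.5)·(2.5)) / 5 = 29.5/5 = 5.9
  S[A,B] = ((1.5)·(-0.3333) + (-2.5)·(0.6667) + (-1.5)·(-3.3333) + (2.5)·(3.6667) + (-2.5)·(2.6667) + (2.5)·(-3.3333)) / 5 = -3/5 = -0.6
  S[B,B] = ((-0.3333)·(-0.3333) + (0.6667)·(0.6667) + (-3.3333)·(-3.3333) + (3.6667)·(3.6667) + (2.6667)·(2.6667) + (-3.3333)·(-3.3333)) / 5 = 43.3333/5 = 8.6667

S is symmetric (S[j,i] = S[i,j]). Assembling:

S = [[5.9, -0.6],
 [-0.6, 8.6667]]


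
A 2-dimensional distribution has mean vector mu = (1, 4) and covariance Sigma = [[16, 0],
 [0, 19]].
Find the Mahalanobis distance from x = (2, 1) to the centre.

Step 1 — centre the observation: (x - mu) = (1, -3).

Step 2 — invert Sigma. det(Sigma) = 16·19 - (0)² = 304.
  Sigma^{-1} = (1/det) · [[d, -b], [-b, a]] = [[0.0625, 0],
 [0, 0.0526]].

Step 3 — form the quadratic (x - mu)^T · Sigma^{-1} · (x - mu):
  Sigma^{-1} · (x - mu) = (0.0625, -0.1579).
  (x - mu)^T · [Sigma^{-1} · (x - mu)] = (1)·(0.0625) + (-3)·(-0.1579) = 0.5362.

Step 4 — take square root: d = √(0.5362) ≈ 0.7322.

d(x, mu) = √(0.5362) ≈ 0.7322


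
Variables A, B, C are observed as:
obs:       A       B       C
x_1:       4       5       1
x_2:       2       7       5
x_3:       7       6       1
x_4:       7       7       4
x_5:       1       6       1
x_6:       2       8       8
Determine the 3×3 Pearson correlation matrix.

Step 1 — column means:
  mean(A) = (4 + 2 + 7 + 7 + 1 + 2) / 6 = 23/6 = 3.8333
  mean(B) = (5 + 7 + 6 + 7 + 6 + 8) / 6 = 39/6 = 6.5
  mean(C) = (1 + 5 + 1 + 4 + 1 + 8) / 6 = 20/6 = 3.3333

Step 2 — sample variances and covariances s[i,j] = (1/(n-1)) · Σ_k (x_{k,i} - mean_i) · (x_{k,j} - mean_j), with n-1 = 5:
  s[A,A] = ((0.1667)·(0.1667) + (-1.8333)·(-1.8333) + (3.1667)·(3.1667) + (3.1667)·(3.1667) + (-2.8333)·(-2.8333) + (-1.8333)·(-1.8333)) / 5 = 34.8333/5 = 6.9667
  s[A,B] = ((0.1667)·(-1.5) + (-1.8333)·(0.5) + (3.1667)·(-0.5) + (3.1667)·(0.5) + (-2.8333)·(-0.5) + (-1.8333)·(1.5)) / 5 = -2.5/5 = -0.5
  s[A,C] = ((0.1667)·(-2.3333) + (-1.8333)·(1.6667) + (3.1667)·(-2.3333) + (3.1667)·(0.6667) + (-2.8333)·(-2.3333) + (-1.8333)·(4.6667)) / 5 = -10.6667/5 = -2.1333
  s[B,B] = ((-1.5)·(-1.5) + (0.5)·(0.5) + (-0.5)·(-0.5) + (0.5)·(0.5) + (-0.5)·(-0.5) + (1.5)·(1.5)) / 5 = 5.5/5 = 1.1
  s[B,C] = ((-1.5)·(-2.3333) + (0.5)·(1.6667) + (-0.5)·(-2.3333) + (0.5)·(0.6667) + (-0.5)·(-2.3333) + (1.5)·(4.6667)) / 5 = 14/5 = 2.8
  s[C,C] = ((-2.3333)·(-2.3333) + (1.6667)·(1.6667) + (-2.3333)·(-2.3333) + (0.6667)·(0.6667) + (-2.3333)·(-2.3333) + (4.6667)·(4.6667)) / 5 = 41.3333/5 = 8.2667
  Sample standard deviations s_i = √(s[i,i]):
  s(A) = √(6.9667) = 2.6394
  s(B) = √(1.1) = 1.0488
  s(C) = √(8.2667) = 2.8752

Step 3 — r_{ij} = s_{ij} / (s_i · s_j):
  r[A,A] = 1 (diagonal).
  r[A,B] = -0.5 / (2.6394 · 1.0488) = -0.5 / 2.7683 = -0.1806
  r[A,C] = -2.1333 / (2.6394 · 2.8752) = -2.1333 / 7.5889 = -0.2811
  r[B,B] = 1 (diagonal).
  r[B,C] = 2.8 / (1.0488 · 2.8752) = 2.8 / 3.0155 = 0.9285
  r[C,C] = 1 (diagonal).

R is symmetric with unit diagonal. Assembling:

R = [[1, -0.1806, -0.2811],
 [-0.1806, 1, 0.9285],
 [-0.2811, 0.9285, 1]]


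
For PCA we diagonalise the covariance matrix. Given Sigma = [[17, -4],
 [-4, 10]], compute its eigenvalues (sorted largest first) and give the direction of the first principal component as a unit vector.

Step 1 — characteristic polynomial of 2×2 Sigma:
  det(Sigma - λI) = λ² - trace · λ + det = 0.
  trace = 17 + 10 = 27, det = 17·10 - (-4)² = 154.
Step 2 — discriminant:
  Δ = trace² - 4·det = 729 - 616 = 113.
Step 3 — eigenvalues:
  λ = (trace ± √Δ)/2 = (27 ± 10.6301)/2,
  λ_1 = 18.8151,  λ_2 = 8.1849.

Step 4 — unit eigenvector for λ_1: solve (Sigma - λ_1 I)v = 0. First row:
  (17 - 18.8151)·v_x + (-4)·v_y = 0, i.e. (-1.8151)·v_x + (-4)·v_y = 0,
  so v ∝ (b, λ_1 - a) = (-4, 1.8151); multiply by -1 so the first entry is positive: u = (4, -1.8151).
  ||u|| = √((4)² + (-1.8151)²) = √(19.2945) ≈ 4.3925,
  v_1 = u/||u|| ≈ (0.9106, -0.4132) (||v_1|| = 1).

λ_1 = 18.8151,  λ_2 = 8.1849;  v_1 ≈ (0.9106, -0.4132)


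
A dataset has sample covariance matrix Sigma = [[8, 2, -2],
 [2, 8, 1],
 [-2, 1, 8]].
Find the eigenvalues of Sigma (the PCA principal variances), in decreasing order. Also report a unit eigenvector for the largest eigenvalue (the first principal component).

Step 1 — characteristic polynomial p(λ) = det(λI - Sigma) = λ³ - tr·λ² + c_1·λ - det, where tr = trace, c_1 = sum of the principal 2×2 minors, det = det(Sigma):
  tr = 8 + 8 + 8 = 24,
  c_1 = (8·8 - (2)²) + (8·8 - (-2)²) + (8·8 - (1)²) = 60 + 60 + 63 = 183,
  det = 8·(8·8 - (1)²) - (2)·((2)·8 - (1)·(-2)) + (-2)·((2)·(1) - 8·(-2)) = 8·(63) - (2)·(18) + (-2)·(18) = 432.
  So p(λ) = λ³ - 24λ² + 183λ - 432.
Step 2 — look for an integer root (rational root theorem: any rational root is an integer divisor of 432). Testing λ = 9:
  p(9) = 729 - 1944 + 1647 - 432 = 0  ✓
  Dividing out (λ - 9): p(λ) = (λ - 9)(λ² - 15λ + 48).
Step 3 — remaining eigenvalues from the quadratic λ² - 15λ + 48 = 0:
  Δ = 15² - 4·48 = 225 - 192 = 33,  λ = (15 ± √33)/2 = (15 ± 5.7446)/2 ≈ 10.3723 or 4.6277.
  Sorted: λ_1 = 10.3723,  λ_2 = 9,  λ_3 = 4.6277  (check: sum = 24 = tr ✓).

Step 4 — unit eigenvector for λ_1 ≈ 10.3723: v spans the null space of (Sigma - λ_1 I), whose rows are
  r_1 = (-2.3723, 2, -2),  r_2 = (2, -2.3723, 1),  r_3 = (-2, 1, -2.3723).
  v is orthogonal to every row, so take v ∝ r_1 × r_2 = ((2)·(1) - (-2)·(-2.3723), (-2)·(2) - (-2.3723)·(1), (-2.3723)·(-2.3723) - (2)·(2)) ≈ (-2.7446, -1.6277, 1.6277).
  Rescale (multiply by -1 so the first nonzero entry is positive): u = (2.7446, 1.6277, -1.6277).
  ||u|| = √((2.7446)² + (1.6277)² + (-1.6277)²) = √(12.8316) ≈ 3.5821,  v_1 = u/||u|| ≈ (0.7662, 0.4544, -0.4544) (||v_1|| = 1).

λ_1 = 10.3723,  λ_2 = 9,  λ_3 = 4.6277;  v_1 ≈ (0.7662, 0.4544, -0.4544)


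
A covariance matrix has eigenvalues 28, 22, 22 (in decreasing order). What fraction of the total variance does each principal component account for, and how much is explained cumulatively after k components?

Step 1 — total variance = trace(Sigma) = Σ λ_i = 28 + 22 + 22 = 72.

Step 2 — fraction explained by component i = λ_i / Σ λ:
  PC1: 28/72 = 0.3889
  PC2: 22/72 = 0.3056
  PC3: 22/72 = 0.3056

Step 3 — cumulative fraction after k components = (λ_1 + ... + λ_k) / Σ λ:
  k = 1: 28/72 = 0.3889
  k = 2: (28 + 22)/72 = 50/72 = 0.6944
  k = 3: (28 + 22 + 22)/72 = 72/72 = 1

Summary (fraction, with percent):

explained: PC1 0.3889 (38.89%), PC2 0.3056 (30.56%), PC3 0.3056 (30.56%);  cumulative: 0.3889, 0.6944, 1


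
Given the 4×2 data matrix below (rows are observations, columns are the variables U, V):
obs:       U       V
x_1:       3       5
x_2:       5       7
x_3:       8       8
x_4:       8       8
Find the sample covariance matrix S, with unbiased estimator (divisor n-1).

Step 1 — column means:
  mean(U) = (3 + 5 + 8 + 8) / 4 = 24/4 = 6
  mean(V) = (5 + 7 + 8 + 8) / 4 = 28/4 = 7

Step 2 — sample covariance S[i,j] = (1/(n-1)) · Σ_k (x_{k,i} - mean_i) · (x_{k,j} - mean_j), with n-1 = 3.
  S[U,U] = ((-3)·(-3) + (-1)·(-1) + (2)·(2) + (2)·(2)) / 3 = 18/3 = 6
  S[U,V] = ((-3)·(-2) + (-1)·(0) + (2)·(1) + (2)·(1)) / 3 = 10/3 = 3.3333
  S[V,V] = ((-2)·(-2) + (0)·(0) + (1)·(1) + (1)·(1)) / 3 = 6/3 = 2

S is symmetric (S[j,i] = S[i,j]). Assembling:

S = [[6, 3.3333],
 [3.3333, 2]]


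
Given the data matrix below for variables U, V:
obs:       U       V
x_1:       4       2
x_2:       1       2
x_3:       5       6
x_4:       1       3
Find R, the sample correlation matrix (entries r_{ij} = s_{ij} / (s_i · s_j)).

Step 1 — column means:
  mean(U) = (4 + 1 + 5 + 1) / 4 = 11/4 = 2.75
  mean(V) = (2 + 2 + 6 + 3) / 4 = 13/4 = 3.25

Step 2 — sample variances and covariances s[i,j] = (1/(n-1)) · Σ_k (x_{k,i} - mean_i) · (x_{k,j} - mean_j), with n-1 = 3:
  s[U,U] = ((1.25)·(1.25) + (-1.75)·(-1.75) + (2.25)·(2.25) + (-1.75)·(-1.75)) / 3 = 12.75/3 = 4.25
  s[U,V] = ((1.25)·(-1.25) + (-1.75)·(-1.25) + (2.25)·(2.75) + (-1.75)·(-0.25)) / 3 = 7.25/3 = 2.4167
  s[V,V] = ((-1.25)·(-1.25) + (-1.25)·(-1.25) + (2.75)·(2.75) + (-0.25)·(-0.25)) / 3 = 10.75/3 = 3.5833
  Sample standard deviations s_i = √(s[i,i]):
  s(U) = √(4.25) = 2.0616
  s(V) = √(3.5833) = 1.893

Step 3 — r_{ij} = s_{ij} / (s_i · s_j):
  r[U,U] = 1 (diagonal).
  r[U,V] = 2.4167 / (2.0616 · 1.893) = 2.4167 / 3.9025 = 0.6193
  r[V,V] = 1 (diagonal).

R is symmetric with unit diagonal. Assembling:

R = [[1, 0.6193],
 [0.6193, 1]]


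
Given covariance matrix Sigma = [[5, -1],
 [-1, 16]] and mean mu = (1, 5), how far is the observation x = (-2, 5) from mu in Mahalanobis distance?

Step 1 — centre the observation: (x - mu) = (-3, 0).

Step 2 — invert Sigma. det(Sigma) = 5·16 - (-1)² = 79.
  Sigma^{-1} = (1/det) · [[d, -b], [-b, a]] = [[0.2025, 0.0127],
 [0.0127, 0.0633]].

Step 3 — form the quadratic (x - mu)^T · Sigma^{-1} · (x - mu):
  Sigma^{-1} · (x - mu) = (-0.6076, -0.038).
  (x - mu)^T · [Sigma^{-1} · (x - mu)] = (-3)·(-0.6076) + (0)·(-0.038) = 1.8228.

Step 4 — take square root: d = √(1.8228) ≈ 1.3501.

d(x, mu) = √(1.8228) ≈ 1.3501


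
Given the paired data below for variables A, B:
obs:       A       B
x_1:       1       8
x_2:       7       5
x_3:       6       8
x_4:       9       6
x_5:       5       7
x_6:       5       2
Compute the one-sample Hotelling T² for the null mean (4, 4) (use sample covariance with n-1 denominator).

Step 1 — sample mean vector:
  mean(A) = (1 + 7 + 6 + 9 + 5 + 5) / 6 = 33/6 = 5.5
  mean(B) = (8 + 5 + 8 + 6 + 7 + 2) / 6 = 36/6 = 6
  x̄ = (5.5, 6),  deviation x̄ - mu_0 = (5.5, 6) - (4, 4) = (1.5, 2).

Step 2 — sample covariance matrix, S[i,j] = (1/(n-1)) · Σ_k (x_{k,i} - mean_i) · (x_{k,j} - mean_j), divisor n-1 = 5:
  S[A,A] = ((-4.5)·(-4.5) + (1.5)·(1.5) + (0.5)·(0.5) + (3.5)·(3.5) + (-0.5)·(-0.5) + (-0.5)·(-0.5)) / 5 = 35.5/5 = 7.1
  S[A,B] = ((-4.5)·(2) + (1.5)·(-1) + (0.5)·(2) + (3.5)·(0) + (-0.5)·(1) + (-0.5)·(-4)) / 5 = -8/5 = -1.6
  S[B,B] = ((2)·(2) + (-1)·(-1) + (2)·(2) + (0)·(0) + (1)·(1) + (-4)·(-4)) / 5 = 26/5 = 5.2
  S = [[7.1, -1.6],
 [-1.6, 5.2]].

Step 3 — invert S. det(S) = 7.1·5.2 - (-1.6)² = 34.36.
  S^{-1} = (1/det) · [[d, -b], [-b, a]] = [[0.1513, 0.0466],
 [0.0466, 0.2066]].

Step 4 — quadratic form (x̄ - mu_0)^T · S^{-1} · (x̄ - mu_0):
  S^{-1} · (x̄ - mu_0) = (0.3201, 0.4831),
  (x̄ - mu_0)^T · [...] = (1.5)·(0.3201) + (2)·(0.4831) = 1.4464.

Step 5 — scale by n: T² = 6 · 1.4464 = 8.6787.

T² ≈ 8.6787


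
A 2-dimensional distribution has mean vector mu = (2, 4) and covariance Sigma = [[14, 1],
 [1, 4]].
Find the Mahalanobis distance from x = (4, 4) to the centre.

Step 1 — centre the observation: (x - mu) = (2, 0).

Step 2 — invert Sigma. det(Sigma) = 14·4 - (1)² = 55.
  Sigma^{-1} = (1/det) · [[d, -b], [-b, a]] = [[0.0727, -0.0182],
 [-0.0182, 0.2545]].

Step 3 — form the quadratic (x - mu)^T · Sigma^{-1} · (x - mu):
  Sigma^{-1} · (x - mu) = (0.1455, -0.0364).
  (x - mu)^T · [Sigma^{-1} · (x - mu)] = (2)·(0.1455) + (0)·(-0.0364) = 0.2909.

Step 4 — take square root: d = √(0.2909) ≈ 0.5394.

d(x, mu) = √(0.2909) ≈ 0.5394


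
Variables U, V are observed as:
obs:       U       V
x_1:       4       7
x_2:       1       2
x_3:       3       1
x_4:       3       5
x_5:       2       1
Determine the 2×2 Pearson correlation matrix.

Step 1 — column means:
  mean(U) = (4 + 1 + 3 + 3 + 2) / 5 = 13/5 = 2.6
  mean(V) = (7 + 2 + 1 + 5 + 1) / 5 = 16/5 = 3.2

Step 2 — sample variances and covariances s[i,j] = (1/(n-1)) · Σ_k (x_{k,i} - mean_i) · (x_{k,j} - mean_j), with n-1 = 4:
  s[U,U] = ((1.4)·(1.4) + (-1.6)·(-1.6) + (0.4)·(0.4) + (0.4)·(0.4) + (-0.6)·(-0.6)) / 4 = 5.2/4 = 1.3
  s[U,V] = ((1.4)·(3.8) + (-1.6)·(-1.2) + (0.4)·(-2.2) + (0.4)·(1.8) + (-0.6)·(-2.2)) / 4 = 8.4/4 = 2.1
  s[V,V] = ((3.8)·(3.8) + (-1.2)·(-1.2) + (-2.2)·(-2.2) + (1.8)·(1.8) + (-2.2)·(-2.2)) / 4 = 28.8/4 = 7.2
  Sample standard deviations s_i = √(s[i,i]):
  s(U) = √(1.3) = 1.1402
  s(V) = √(7.2) = 2.6833

Step 3 — r_{ij} = s_{ij} / (s_i · s_j):
  r[U,U] = 1 (diagonal).
  r[U,V] = 2.1 / (1.1402 · 2.6833) = 2.1 / 3.0594 = 0.6864
  r[V,V] = 1 (diagonal).

R is symmetric with unit diagonal. Assembling:

R = [[1, 0.6864],
 [0.6864, 1]]


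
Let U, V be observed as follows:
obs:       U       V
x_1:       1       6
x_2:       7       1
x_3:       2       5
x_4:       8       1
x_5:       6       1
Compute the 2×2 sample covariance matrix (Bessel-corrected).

Step 1 — column means:
  mean(U) = (1 + 7 + 2 + 8 + 6) / 5 = 24/5 = 4.8
  mean(V) = (6 + 1 + 5 + 1 + 1) / 5 = 14/5 = 2.8

Step 2 — sample covariance S[i,j] = (1/(n-1)) · Σ_k (x_{k,i} - mean_i) · (x_{k,j} - mean_j), with n-1 = 4.
  S[U,U] = ((-3.8)·(-3.8) + (2.2)·(2.2) + (-2.8)·(-2.8) + (3.2)·(3.2) + (1.2)·(1.2)) / 4 = 38.8/4 = 9.7
  S[U,V] = ((-3.8)·(3.2) + (2.2)·(-1.8) + (-2.8)·(2.2) + (3.2)·(-1.8) + (1.2)·(-1.8)) / 4 = -30.2/4 = -7.55
  S[V,V] = ((3.2)·(3.2) + (-1.8)·(-1.8) + (2.2)·(2.2) + (-1.8)·(-1.8) + (-1.8)·(-1.8)) / 4 = 24.8/4 = 6.2

S is symmetric (S[j,i] = S[i,j]). Assembling:

S = [[9.7, -7.55],
 [-7.55, 6.2]]


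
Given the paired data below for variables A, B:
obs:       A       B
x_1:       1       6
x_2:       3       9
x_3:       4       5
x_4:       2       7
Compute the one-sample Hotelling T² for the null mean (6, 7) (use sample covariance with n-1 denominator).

Step 1 — sample mean vector:
  mean(A) = (1 + 3 + 4 + 2) / 4 = 10/4 = 2.5
  mean(B) = (6 + 9 + 5 + 7) / 4 = 27/4 = 6.75
  x̄ = (2.5, 6.75),  deviation x̄ - mu_0 = (2.5, 6.75) - (6, 7) = (-3.5, -0.25).

Step 2 — sample covariance matrix, S[i,j] = (1/(n-1)) · Σ_k (x_{k,i} - mean_i) · (x_{k,j} - mean_j), divisor n-1 = 3:
  S[A,A] = ((-1.5)·(-1.5) + (0.5)·(0.5) + (1.5)·(1.5) + (-0.5)·(-0.5)) / 3 = 5/3 = 1.6667
  S[A,B] = ((-1.5)·(-0.75) + (0.5)·(2.25) + (1.5)·(-1.75) + (-0.5)·(0.25)) / 3 = -0.5/3 = -0.1667
  S[B,B] = ((-0.75)·(-0.75) + (2.25)·(2.25) + (-1.75)·(-1.75) + (0.25)·(0.25)) / 3 = 8.75/3 = 2.9167
  S = [[1.6667, -0.1667],
 [-0.1667, 2.9167]].

Step 3 — invert S. det(S) = 1.6667·2.9167 - (-0.1667)² = 4.8333.
  S^{-1} = (1/det) · [[d, -b], [-b, a]] = [[0.6034, 0.0345],
 [0.0345, 0.3448]].

Step 4 — quadratic form (x̄ - mu_0)^T · S^{-1} · (x̄ - mu_0):
  S^{-1} · (x̄ - mu_0) = (-2.1207, -0.2069),
  (x̄ - mu_0)^T · [...] = (-3.5)·(-2.1207) + (-0.25)·(-0.2069) = 7.4741.

Step 5 — scale by n: T² = 4 · 7.4741 = 29.8966.

T² ≈ 29.8966


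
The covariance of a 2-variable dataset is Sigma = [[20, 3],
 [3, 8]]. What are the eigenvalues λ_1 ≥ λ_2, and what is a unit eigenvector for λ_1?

Step 1 — characteristic polynomial of 2×2 Sigma:
  det(Sigma - λI) = λ² - trace · λ + det = 0.
  trace = 20 + 8 = 28, det = 20·8 - (3)² = 151.
Step 2 — discriminant:
  Δ = trace² - 4·det = 784 - 604 = 180.
Step 3 — eigenvalues:
  λ = (trace ± √Δ)/2 = (28 ± 13.4164)/2,
  λ_1 = 20.7082,  λ_2 = 7.2918.

Step 4 — unit eigenvector for λ_1: solve (Sigma - λ_1 I)v = 0. First row:
  (20 - 20.7082)·v_x + (3)·v_y = 0, i.e. (-0.7082)·v_x + (3)·v_y = 0,
  so v ∝ (b, λ_1 - a) = (3, 0.7082) = u.
  ||u|| = √((3)² + (0.7082)²) = √(9.5016) ≈ 3.0825,
  v_1 = u/||u|| ≈ (0.9732, 0.2298) (||v_1|| = 1).

λ_1 = 20.7082,  λ_2 = 7.2918;  v_1 ≈ (0.9732, 0.2298)


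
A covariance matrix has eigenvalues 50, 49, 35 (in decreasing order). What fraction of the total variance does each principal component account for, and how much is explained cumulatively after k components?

Step 1 — total variance = trace(Sigma) = Σ λ_i = 50 + 49 + 35 = 134.

Step 2 — fraction explained by component i = λ_i / Σ λ:
  PC1: 50/134 = 0.3731
  PC2: 49/134 = 0.3657
  PC3: 35/134 = 0.2612

Step 3 — cumulative fraction after k components = (λ_1 + ... + λ_k) / Σ λ:
  k = 1: 50/134 = 0.3731
  k = 2: (50 + 49)/134 = 99/134 = 0.7388
  k = 3: (50 + 49 + 35)/134 = 134/134 = 1

Summary (fraction, with percent):

explained: PC1 0.3731 (37.31%), PC2 0.3657 (36.57%), PC3 0.2612 (26.12%);  cumulative: 0.3731, 0.7388, 1


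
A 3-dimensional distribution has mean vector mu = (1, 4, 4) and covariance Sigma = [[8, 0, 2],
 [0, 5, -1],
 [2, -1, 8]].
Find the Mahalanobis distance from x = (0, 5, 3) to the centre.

Step 1 — centre the observation: (x - mu) = (-1, 1, -1).

Step 2 — invert Sigma (cofactor / det for 3×3, or solve directly):
  Sigma^{-1} = [[0.1336, -0.0068, -0.0342],
 [-0.0068, 0.2055, 0.0274],
 [-0.0342, 0.0274, 0.137]].

Step 3 — form the quadratic (x - mu)^T · Sigma^{-1} · (x - mu):
  Sigma^{-1} · (x - mu) = (-0.1062, 0.1849, -0.0753).
  (x - mu)^T · [Sigma^{-1} · (x - mu)] = (-1)·(-0.1062) + (1)·(0.1849) + (-1)·(-0.0753) = 0.3664.

Step 4 — take square root: d = √(0.3664) ≈ 0.6053.

d(x, mu) = √(0.3664) ≈ 0.6053


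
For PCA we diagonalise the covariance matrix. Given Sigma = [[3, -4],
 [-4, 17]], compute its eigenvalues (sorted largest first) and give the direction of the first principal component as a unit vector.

Step 1 — characteristic polynomial of 2×2 Sigma:
  det(Sigma - λI) = λ² - trace · λ + det = 0.
  trace = 3 + 17 = 20, det = 3·17 - (-4)² = 35.
Step 2 — discriminant:
  Δ = trace² - 4·det = 400 - 140 = 260.
Step 3 — eigenvalues:
  λ = (trace ± √Δ)/2 = (20 ± 16.1245)/2,
  λ_1 = 18.0623,  λ_2 = 1.9377.

Step 4 — unit eigenvector for λ_1: solve (Sigma - λ_1 I)v = 0. First row:
  (3 - 18.0623)·v_x + (-4)·v_y = 0, i.e. (-15.0623)·v_x + (-4)·v_y = 0,
  so v ∝ (b, λ_1 - a) = (-4, 15.0623); multiply by -1 so the first entry is positive: u = (4, -15.0623).
  ||u|| = √((4)² + (-15.0623)²) = √(242.8716) ≈ 15.5843,
  v_1 = u/||u|| ≈ (0.2567, -0.9665) (||v_1|| = 1).

λ_1 = 18.0623,  λ_2 = 1.9377;  v_1 ≈ (0.2567, -0.9665)


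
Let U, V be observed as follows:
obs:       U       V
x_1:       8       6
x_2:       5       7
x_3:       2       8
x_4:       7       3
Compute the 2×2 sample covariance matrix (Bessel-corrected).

Step 1 — column means:
  mean(U) = (8 + 5 + 2 + 7) / 4 = 22/4 = 5.5
  mean(V) = (6 + 7 + 8 + 3) / 4 = 24/4 = 6

Step 2 — sample covariance S[i,j] = (1/(n-1)) · Σ_k (x_{k,i} - mean_i) · (x_{k,j} - mean_j), with n-1 = 3.
  S[U,U] = ((2.5)·(2.5) + (-0.5)·(-0.5) + (-3.5)·(-3.5) + (1.5)·(1.5)) / 3 = 21/3 = 7
  S[U,V] = ((2.5)·(0) + (-0.5)·(1) + (-3.5)·(2) + (1.5)·(-3)) / 3 = -12/3 = -4
  S[V,V] = ((0)·(0) + (1)·(1) + (2)·(2) + (-3)·(-3)) / 3 = 14/3 = 4.6667

S is symmetric (S[j,i] = S[i,j]). Assembling:

S = [[7, -4],
 [-4, 4.6667]]
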